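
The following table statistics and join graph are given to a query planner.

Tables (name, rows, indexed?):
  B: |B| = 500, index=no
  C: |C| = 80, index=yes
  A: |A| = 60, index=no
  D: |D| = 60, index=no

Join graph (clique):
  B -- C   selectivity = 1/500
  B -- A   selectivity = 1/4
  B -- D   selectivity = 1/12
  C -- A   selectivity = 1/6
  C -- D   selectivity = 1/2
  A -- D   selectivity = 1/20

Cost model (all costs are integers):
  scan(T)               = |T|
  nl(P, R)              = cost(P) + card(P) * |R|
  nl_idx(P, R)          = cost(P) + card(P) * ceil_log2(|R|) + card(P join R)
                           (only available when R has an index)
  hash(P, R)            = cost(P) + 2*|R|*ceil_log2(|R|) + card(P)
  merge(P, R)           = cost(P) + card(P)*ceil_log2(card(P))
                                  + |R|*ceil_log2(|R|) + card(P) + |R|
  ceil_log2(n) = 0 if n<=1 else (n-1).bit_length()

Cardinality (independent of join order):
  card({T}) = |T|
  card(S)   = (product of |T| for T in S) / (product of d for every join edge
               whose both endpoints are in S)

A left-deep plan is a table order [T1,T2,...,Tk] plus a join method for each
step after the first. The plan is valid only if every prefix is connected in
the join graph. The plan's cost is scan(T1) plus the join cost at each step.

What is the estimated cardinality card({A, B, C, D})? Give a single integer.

25

Tables in S: A(60), B(500), C(80), D(60)
Edges inside S: B-C(d=500), B-A(d=4), B-D(d=12), C-A(d=6), C-D(d=2), A-D(d=20)
numerator = 60 * 500 * 80 * 60 = 144000000
denominator = 500 * 4 * 12 * 6 * 2 * 20 = 5760000
card(S) = 144000000 / 5760000 = 25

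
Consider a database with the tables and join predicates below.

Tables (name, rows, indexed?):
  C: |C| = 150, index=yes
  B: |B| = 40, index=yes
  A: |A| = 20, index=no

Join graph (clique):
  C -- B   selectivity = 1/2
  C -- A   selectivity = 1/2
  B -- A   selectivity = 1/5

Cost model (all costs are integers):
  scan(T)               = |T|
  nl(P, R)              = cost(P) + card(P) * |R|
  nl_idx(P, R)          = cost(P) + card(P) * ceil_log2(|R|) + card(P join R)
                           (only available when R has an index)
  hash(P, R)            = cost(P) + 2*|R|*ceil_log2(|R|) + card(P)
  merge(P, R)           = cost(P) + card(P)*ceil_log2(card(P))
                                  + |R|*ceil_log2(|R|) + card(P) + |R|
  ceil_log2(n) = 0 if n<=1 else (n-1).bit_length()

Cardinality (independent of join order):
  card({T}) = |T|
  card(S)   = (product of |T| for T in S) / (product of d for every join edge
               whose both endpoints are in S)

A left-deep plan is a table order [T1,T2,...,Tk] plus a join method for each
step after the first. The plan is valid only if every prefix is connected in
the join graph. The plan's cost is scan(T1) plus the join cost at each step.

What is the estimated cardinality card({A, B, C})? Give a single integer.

6000

Tables in S: A(20), B(40), C(150)
Edges inside S: C-B(d=2), C-A(d=2), B-A(d=5)
numerator = 20 * 40 * 150 = 120000
denominator = 2 * 2 * 5 = 20
card(S) = 120000 / 20 = 6000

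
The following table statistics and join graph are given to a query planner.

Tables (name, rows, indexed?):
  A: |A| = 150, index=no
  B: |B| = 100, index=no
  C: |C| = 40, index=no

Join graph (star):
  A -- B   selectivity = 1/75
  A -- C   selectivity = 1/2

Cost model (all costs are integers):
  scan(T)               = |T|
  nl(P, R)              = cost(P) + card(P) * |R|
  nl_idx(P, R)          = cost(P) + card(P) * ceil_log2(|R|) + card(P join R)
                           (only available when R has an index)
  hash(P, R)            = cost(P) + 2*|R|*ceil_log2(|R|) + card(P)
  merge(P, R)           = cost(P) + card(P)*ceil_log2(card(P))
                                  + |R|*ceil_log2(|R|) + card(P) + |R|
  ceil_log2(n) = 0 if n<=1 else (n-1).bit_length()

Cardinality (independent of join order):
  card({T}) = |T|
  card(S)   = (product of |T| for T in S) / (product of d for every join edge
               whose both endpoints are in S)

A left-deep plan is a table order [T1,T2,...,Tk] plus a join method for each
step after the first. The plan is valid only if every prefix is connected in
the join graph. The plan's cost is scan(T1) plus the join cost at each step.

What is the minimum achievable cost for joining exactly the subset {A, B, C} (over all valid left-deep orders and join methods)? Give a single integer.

2380

Selinger DP over subsets of {A,B,C}:
  {A}: scan cost=150, card=150
  {B}: scan cost=100, card=100
  {C}: scan cost=40, card=40
  {AB}: card=200; try (B,hash)→1700, (A,merge)→2250, (B,merge)→2300, (A,hash)→2600, (A,nl)→15100, (B,nl)→15150; best=1700 via (B,hash)
  {AC}: card=3000; try (C,hash)→780, (A,merge)→1670, (C,merge)→1780, (A,hash)→2480, (A,nl)→6040, (C,nl)→6150; best=780 via (C,hash)
  {ABC}: card=4000; try (C,hash)→2380, (C,merge)→3780, (B,hash)→5180, (C,nl)→9700, (B,merge)→40580, (B,nl)→300780; best=2380 via (C,hash)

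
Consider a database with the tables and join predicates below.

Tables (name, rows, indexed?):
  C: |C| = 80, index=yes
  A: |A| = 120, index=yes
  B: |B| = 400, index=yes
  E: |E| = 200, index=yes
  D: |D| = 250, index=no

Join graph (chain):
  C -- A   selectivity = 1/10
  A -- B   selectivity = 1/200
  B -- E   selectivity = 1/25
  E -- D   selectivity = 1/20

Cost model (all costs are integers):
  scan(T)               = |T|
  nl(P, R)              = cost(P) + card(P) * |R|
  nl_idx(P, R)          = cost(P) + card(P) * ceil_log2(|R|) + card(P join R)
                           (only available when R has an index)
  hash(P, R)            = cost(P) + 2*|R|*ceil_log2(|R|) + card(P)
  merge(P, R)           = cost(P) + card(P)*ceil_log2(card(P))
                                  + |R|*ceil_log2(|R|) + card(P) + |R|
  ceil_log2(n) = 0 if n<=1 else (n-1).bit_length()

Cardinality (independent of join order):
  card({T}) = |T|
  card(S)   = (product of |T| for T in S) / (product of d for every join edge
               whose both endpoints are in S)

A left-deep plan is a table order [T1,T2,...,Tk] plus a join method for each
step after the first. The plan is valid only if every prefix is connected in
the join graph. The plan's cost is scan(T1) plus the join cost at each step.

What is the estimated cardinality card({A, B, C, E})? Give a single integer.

15360

Tables in S: A(120), B(400), C(80), E(200)
Edges inside S: C-A(d=10), A-B(d=200), B-E(d=25)
numerator = 120 * 400 * 80 * 200 = 768000000
denominator = 10 * 200 * 25 = 50000
card(S) = 768000000 / 50000 = 15360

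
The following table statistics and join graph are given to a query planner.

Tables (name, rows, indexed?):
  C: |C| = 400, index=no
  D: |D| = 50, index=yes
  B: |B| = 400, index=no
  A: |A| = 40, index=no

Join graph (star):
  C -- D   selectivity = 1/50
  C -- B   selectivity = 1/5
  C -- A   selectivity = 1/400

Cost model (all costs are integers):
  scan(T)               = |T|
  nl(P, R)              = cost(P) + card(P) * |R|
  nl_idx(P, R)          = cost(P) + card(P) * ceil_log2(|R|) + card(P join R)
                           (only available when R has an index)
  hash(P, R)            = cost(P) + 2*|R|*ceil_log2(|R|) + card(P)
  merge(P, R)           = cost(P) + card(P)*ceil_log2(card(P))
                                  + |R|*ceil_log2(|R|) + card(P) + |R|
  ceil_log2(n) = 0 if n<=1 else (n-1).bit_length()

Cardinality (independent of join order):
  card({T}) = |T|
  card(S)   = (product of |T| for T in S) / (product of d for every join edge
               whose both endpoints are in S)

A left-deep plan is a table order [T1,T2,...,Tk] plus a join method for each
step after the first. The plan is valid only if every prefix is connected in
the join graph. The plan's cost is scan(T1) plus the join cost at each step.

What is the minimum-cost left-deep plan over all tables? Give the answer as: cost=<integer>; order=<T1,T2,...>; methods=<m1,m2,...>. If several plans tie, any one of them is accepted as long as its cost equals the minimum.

cost=5840; order=C,A,D,B; methods=hash,nl_idx,merge

Selinger DP (subsets sized 1..n):
  {C}: scan cost=400, card=400
  {D}: scan cost=50, card=50
  {B}: scan cost=400, card=400
  {A}: scan cost=40, card=40
  {CD}: card=400; try (D,hash)→1400, (D,nl_idx)→3200, (C,merge)→4400, (D,merge)→4750, (C,hash)→7300, (C,nl)→20050 …(+1); best=1400 via (D,hash)
  {BC}: card=32000; try (C,hash)→8000, (B,hash)→8000, (C,merge)→8400, (B,merge)→8400, (C,nl)→160400, (B,nl)→160400; best=8000 via (C,hash)
  {AC}: card=40; try (A,hash)→1280, (C,merge)→4320, (A,merge)→4680, (C,hash)→7280, (C,nl)→16040, (A,nl)→16400; best=1280 via (A,hash)
  {BCD}: card=32000; try (B,hash)→9000, (B,merge)→9400, (D,hash)→40600, (B,nl)→161400, (D,nl_idx)→232000, (D,merge)→520350 …(+1); best=9000 via (B,hash)
  {ACD}: card=40; try (D,nl_idx)→1560, (D,merge)→1910, (D,hash)→1920, (A,hash)→2280, (D,nl)→3280, (A,merge)→5680 …(+1); best=1560 via (D,nl_idx)
  {ABC}: card=3200; try (B,merge)→5560, (B,hash)→8520, (B,nl)→17280, (A,hash)→40480, (A,merge)→520280, (A,nl)→1288000; best=5560 via (B,merge)
  {ABCD}: card=3200; try (B,merge)→5840, (B,hash)→8800, (D,hash)→9360, (B,nl)→17560, (D,nl_idx)→27960, (A,hash)→41480 …(+4); best=5840 via (B,merge)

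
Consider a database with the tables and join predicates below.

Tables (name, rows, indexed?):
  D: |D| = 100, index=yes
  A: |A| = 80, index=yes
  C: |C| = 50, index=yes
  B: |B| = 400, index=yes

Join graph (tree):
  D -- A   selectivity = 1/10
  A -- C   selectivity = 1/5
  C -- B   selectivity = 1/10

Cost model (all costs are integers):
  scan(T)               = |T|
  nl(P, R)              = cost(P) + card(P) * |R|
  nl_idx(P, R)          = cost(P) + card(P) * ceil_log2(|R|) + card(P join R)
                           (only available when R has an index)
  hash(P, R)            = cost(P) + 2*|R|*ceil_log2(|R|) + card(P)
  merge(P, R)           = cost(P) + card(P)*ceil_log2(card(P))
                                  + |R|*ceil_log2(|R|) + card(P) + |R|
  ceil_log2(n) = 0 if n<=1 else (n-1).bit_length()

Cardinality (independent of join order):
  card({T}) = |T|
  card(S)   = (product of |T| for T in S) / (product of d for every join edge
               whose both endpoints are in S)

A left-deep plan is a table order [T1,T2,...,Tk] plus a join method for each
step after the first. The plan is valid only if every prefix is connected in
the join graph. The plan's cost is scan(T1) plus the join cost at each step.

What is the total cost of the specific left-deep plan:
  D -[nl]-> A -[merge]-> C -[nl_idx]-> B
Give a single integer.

409250

step 1: scan D: cost=100, card=100
step 2: join A via nl
    card(P join A) = 100*80/(10) = 800
    cost = 100 + 100*80 = 8100
step 3: join C via merge
    card(P join C) = 800*50/(5) = 8000
    cost = 8100 + 800*10 + 50*6 + 800 + 50 = 17250
step 4: join B via nl_idx
    card(P join B) = 8000*400/(10) = 320000
    cost = 17250 + 8000*9 + 320000 = 409250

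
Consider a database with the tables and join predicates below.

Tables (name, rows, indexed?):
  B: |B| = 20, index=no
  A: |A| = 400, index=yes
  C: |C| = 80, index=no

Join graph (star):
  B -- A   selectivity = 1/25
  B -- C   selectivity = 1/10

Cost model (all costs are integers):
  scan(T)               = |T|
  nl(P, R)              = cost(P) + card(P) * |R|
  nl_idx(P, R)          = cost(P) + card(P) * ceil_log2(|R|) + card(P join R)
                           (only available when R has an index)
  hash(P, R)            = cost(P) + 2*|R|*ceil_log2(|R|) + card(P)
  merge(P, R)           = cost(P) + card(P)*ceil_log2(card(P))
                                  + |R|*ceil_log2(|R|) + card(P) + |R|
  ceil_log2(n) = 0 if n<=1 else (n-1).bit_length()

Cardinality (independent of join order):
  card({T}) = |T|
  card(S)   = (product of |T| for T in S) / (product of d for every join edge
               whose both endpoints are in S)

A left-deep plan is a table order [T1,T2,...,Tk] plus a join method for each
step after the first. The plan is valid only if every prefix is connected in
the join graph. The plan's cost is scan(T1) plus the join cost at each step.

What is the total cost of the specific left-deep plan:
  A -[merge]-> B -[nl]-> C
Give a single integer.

step 1: scan A: cost=400, card=400
step 2: join B via merge
    card(P join B) = 400*20/(25) = 320
    cost = 400 + 400*9 + 20*5 + 400 + 20 = 4520
step 3: join C via nl
    card(P join C) = 320*80/(10) = 2560
    cost = 4520 + 320*80 = 30120

30120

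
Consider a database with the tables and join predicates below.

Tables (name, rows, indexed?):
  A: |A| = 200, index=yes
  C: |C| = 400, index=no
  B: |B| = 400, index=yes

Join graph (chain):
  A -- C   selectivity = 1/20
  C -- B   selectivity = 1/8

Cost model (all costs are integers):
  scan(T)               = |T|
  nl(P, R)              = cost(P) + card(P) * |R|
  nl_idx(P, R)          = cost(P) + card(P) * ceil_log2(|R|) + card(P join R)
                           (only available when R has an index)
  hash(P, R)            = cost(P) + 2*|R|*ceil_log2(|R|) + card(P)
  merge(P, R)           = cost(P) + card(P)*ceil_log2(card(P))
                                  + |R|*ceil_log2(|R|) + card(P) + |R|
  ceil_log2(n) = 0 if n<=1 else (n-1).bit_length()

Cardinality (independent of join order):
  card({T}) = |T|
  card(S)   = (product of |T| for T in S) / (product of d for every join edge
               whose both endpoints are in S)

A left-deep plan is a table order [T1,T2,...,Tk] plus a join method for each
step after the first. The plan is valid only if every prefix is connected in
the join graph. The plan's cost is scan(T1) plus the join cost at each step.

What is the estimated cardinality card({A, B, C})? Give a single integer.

200000

Tables in S: A(200), B(400), C(400)
Edges inside S: A-C(d=20), C-B(d=8)
numerator = 200 * 400 * 400 = 32000000
denominator = 20 * 8 = 160
card(S) = 32000000 / 160 = 200000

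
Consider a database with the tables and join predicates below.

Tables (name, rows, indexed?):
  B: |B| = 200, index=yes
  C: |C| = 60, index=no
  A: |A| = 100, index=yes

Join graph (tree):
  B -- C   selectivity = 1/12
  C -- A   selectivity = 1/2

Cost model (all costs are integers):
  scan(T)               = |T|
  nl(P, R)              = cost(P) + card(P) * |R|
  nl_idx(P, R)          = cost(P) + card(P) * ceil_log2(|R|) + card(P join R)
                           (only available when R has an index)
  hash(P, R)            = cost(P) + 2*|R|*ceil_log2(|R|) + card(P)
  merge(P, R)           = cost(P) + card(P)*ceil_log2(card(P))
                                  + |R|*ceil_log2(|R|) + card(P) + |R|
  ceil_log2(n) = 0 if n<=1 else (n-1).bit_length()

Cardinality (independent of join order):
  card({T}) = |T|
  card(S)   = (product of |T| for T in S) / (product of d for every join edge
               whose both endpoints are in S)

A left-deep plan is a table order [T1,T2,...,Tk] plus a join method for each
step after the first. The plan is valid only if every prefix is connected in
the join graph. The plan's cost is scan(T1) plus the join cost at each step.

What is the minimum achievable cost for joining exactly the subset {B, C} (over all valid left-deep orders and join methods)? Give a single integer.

Selinger DP over subsets of {B,C}:
  {B}: scan cost=200, card=200
  {C}: scan cost=60, card=60
  {BC}: card=1000; try (C,hash)→1120, (B,nl_idx)→1540, (B,merge)→2280, (C,merge)→2420, (B,hash)→3320, (B,nl)→12060 …(+1); best=1120 via (C,hash)

1120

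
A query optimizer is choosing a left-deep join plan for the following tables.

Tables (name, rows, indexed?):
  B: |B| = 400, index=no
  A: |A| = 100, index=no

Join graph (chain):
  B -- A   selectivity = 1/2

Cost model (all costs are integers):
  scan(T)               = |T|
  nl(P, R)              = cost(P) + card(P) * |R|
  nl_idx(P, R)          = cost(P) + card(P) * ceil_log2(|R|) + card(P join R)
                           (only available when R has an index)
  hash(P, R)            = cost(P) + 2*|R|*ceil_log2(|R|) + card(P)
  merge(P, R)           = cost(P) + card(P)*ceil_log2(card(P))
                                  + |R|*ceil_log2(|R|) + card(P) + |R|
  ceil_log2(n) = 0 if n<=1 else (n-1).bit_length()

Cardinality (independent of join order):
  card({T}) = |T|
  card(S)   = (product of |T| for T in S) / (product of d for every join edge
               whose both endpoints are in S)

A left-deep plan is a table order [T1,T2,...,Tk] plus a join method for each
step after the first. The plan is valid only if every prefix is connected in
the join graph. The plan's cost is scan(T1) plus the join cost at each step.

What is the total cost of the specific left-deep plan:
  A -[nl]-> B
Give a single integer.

40100

step 1: scan A: cost=100, card=100
step 2: join B via nl
    card(P join B) = 100*400/(2) = 20000
    cost = 100 + 100*400 = 40100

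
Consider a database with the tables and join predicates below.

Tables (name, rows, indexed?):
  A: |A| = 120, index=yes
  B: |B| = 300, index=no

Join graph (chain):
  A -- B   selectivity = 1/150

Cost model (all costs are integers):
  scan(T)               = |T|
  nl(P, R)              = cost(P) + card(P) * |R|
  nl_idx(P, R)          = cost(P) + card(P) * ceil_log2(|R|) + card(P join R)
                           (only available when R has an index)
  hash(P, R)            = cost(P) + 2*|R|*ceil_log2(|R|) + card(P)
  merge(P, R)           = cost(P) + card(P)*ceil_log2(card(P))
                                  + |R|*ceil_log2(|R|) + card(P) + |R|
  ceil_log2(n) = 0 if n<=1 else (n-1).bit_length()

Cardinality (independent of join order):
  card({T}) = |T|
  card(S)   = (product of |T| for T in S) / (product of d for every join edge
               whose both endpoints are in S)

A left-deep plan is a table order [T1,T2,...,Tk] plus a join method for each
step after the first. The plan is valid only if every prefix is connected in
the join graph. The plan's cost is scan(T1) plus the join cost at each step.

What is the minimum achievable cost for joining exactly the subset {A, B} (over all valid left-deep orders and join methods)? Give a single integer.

2280

Selinger DP over subsets of {A,B}:
  {A}: scan cost=120, card=120
  {B}: scan cost=300, card=300
  {AB}: card=240; try (A,hash)→2280, (A,nl_idx)→2640, (B,merge)→4080, (A,merge)→4260, (B,hash)→5640, (B,nl)→36120 …(+1); best=2280 via (A,hash)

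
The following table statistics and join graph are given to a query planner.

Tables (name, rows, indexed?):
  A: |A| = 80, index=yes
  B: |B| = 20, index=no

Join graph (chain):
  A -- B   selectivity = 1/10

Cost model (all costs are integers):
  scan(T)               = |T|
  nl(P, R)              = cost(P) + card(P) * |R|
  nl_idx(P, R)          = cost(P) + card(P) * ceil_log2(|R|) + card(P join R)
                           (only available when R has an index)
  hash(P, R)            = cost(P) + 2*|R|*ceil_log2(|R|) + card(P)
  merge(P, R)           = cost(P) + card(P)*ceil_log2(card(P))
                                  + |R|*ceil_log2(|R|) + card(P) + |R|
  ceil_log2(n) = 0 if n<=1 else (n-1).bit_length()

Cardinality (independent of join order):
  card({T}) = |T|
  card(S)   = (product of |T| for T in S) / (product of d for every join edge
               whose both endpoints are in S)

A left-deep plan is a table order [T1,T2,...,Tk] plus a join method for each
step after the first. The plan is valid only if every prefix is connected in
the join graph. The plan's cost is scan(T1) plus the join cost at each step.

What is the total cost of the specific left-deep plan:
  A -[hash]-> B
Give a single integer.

360

step 1: scan A: cost=80, card=80
step 2: join B via hash
    card(P join B) = 80*20/(10) = 160
    cost = 80 + 2*20*5 + 80 = 360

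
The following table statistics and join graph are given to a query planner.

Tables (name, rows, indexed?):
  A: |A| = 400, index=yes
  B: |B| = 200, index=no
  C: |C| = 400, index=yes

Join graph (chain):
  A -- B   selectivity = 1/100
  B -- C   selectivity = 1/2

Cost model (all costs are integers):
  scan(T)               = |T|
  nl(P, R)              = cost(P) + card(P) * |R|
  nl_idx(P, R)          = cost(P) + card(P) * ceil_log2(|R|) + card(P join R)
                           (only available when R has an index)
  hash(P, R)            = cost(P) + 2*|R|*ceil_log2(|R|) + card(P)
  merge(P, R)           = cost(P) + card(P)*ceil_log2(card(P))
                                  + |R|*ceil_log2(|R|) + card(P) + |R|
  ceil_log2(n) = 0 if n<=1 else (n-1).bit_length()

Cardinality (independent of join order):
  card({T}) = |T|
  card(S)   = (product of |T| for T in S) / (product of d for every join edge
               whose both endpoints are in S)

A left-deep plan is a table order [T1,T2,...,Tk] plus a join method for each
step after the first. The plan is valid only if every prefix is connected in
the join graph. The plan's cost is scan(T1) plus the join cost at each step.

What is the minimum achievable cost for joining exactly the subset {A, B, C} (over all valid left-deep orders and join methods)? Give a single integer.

Selinger DP over subsets of {A,B,C}:
  {A}: scan cost=400, card=400
  {B}: scan cost=200, card=200
  {C}: scan cost=400, card=400
  {AB}: card=800; try (A,nl_idx)→2800, (B,hash)→4000, (A,merge)→6000, (B,merge)→6200, (A,hash)→7600, (A,nl)→80200 …(+1); best=2800 via (A,nl_idx)
  {BC}: card=40000; try (B,hash)→4000, (C,merge)→6000, (B,merge)→6200, (C,hash)→7600, (C,nl_idx)→42000, (C,nl)→80200 …(+1); best=4000 via (B,hash)
  {ABC}: card=160000; try (C,hash)→10800, (C,merge)→15600, (A,hash)→51200, (C,nl_idx)→170000, (C,nl)→322800, (A,nl_idx)→524000 …(+2); best=10800 via (C,hash)

10800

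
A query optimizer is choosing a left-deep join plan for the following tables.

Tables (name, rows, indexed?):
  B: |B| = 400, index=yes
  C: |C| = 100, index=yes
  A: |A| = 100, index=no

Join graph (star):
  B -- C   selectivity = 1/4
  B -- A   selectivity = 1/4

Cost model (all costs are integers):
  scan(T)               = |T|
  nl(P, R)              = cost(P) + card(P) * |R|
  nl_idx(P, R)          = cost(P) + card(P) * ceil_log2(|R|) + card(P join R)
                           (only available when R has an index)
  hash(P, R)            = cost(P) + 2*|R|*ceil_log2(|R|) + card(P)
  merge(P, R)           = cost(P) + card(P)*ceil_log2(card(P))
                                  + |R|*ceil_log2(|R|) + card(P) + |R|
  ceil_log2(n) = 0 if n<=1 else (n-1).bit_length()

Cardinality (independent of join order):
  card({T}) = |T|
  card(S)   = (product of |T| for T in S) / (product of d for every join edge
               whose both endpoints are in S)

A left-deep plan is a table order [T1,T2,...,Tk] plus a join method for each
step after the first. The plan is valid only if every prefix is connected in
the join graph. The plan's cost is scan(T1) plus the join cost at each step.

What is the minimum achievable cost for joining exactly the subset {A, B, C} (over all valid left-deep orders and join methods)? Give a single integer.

13600

Selinger DP over subsets of {A,B,C}:
  {B}: scan cost=400, card=400
  {C}: scan cost=100, card=100
  {A}: scan cost=100, card=100
  {BC}: card=10000; try (C,hash)→2200, (B,merge)→4900, (C,merge)→5200, (B,hash)→7400, (B,nl_idx)→11000, (C,nl_idx)→13200 …(+2); best=2200 via (C,hash)
  {AB}: card=10000; try (A,hash)→2200, (B,merge)→4900, (A,merge)→5200, (B,hash)→7400, (B,nl_idx)→11000, (B,nl)→40100 …(+1); best=2200 via (A,hash)
  {ABC}: card=250000; try (C,hash)→13600, (A,hash)→13600, (C,merge)→153000, (A,merge)→153000, (C,nl_idx)→322200, (C,nl)→1002200 …(+1); best=13600 via (C,hash)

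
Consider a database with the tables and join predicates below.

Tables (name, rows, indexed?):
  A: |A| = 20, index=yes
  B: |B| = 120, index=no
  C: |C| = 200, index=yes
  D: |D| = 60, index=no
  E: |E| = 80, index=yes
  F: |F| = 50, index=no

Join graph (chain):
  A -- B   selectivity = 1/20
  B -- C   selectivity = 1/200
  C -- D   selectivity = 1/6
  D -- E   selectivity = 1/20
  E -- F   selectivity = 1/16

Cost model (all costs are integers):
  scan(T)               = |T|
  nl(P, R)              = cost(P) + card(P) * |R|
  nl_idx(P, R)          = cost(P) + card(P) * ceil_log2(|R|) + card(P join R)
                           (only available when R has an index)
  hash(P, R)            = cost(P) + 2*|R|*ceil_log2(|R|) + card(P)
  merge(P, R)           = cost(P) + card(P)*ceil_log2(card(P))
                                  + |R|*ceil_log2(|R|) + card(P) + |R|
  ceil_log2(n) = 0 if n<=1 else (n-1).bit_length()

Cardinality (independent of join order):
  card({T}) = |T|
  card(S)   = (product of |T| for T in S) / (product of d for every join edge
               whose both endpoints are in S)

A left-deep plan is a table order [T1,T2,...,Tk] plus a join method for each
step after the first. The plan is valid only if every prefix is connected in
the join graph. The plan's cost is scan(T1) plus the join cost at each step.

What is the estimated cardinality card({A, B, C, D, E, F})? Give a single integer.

15000

Tables in S: A(20), B(120), C(200), D(60), E(80), F(50)
Edges inside S: A-B(d=20), B-C(d=200), C-D(d=6), D-E(d=20), E-F(d=16)
numerator = 20 * 120 * 200 * 60 * 80 * 50 = 115200000000
denominator = 20 * 200 * 6 * 20 * 16 = 7680000
card(S) = 115200000000 / 7680000 = 15000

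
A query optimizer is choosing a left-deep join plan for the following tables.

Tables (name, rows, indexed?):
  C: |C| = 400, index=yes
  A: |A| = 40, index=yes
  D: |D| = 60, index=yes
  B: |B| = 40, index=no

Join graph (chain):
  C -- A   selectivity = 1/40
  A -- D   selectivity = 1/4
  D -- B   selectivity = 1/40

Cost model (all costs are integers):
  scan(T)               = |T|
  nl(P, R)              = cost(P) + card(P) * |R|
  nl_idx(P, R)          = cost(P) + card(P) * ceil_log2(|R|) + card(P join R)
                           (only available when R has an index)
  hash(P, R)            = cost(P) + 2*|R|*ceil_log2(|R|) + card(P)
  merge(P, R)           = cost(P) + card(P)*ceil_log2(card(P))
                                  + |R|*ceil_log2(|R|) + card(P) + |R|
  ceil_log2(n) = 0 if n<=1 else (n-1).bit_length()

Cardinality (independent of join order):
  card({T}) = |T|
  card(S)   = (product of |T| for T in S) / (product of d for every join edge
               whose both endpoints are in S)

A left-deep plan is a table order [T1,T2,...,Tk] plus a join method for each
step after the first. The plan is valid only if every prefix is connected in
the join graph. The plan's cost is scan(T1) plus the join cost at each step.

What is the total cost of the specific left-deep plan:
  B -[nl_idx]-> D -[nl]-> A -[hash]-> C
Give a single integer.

step 1: scan B: cost=40, card=40
step 2: join D via nl_idx
    card(P join D) = 40*60/(40) = 60
    cost = 40 + 40*6 + 60 = 340
step 3: join A via nl
    card(P join A) = 60*40/(4) = 600
    cost = 340 + 60*40 = 2740
step 4: join C via hash
    card(P join C) = 600*400/(40) = 6000
    cost = 2740 + 2*400*9 + 600 = 10540

10540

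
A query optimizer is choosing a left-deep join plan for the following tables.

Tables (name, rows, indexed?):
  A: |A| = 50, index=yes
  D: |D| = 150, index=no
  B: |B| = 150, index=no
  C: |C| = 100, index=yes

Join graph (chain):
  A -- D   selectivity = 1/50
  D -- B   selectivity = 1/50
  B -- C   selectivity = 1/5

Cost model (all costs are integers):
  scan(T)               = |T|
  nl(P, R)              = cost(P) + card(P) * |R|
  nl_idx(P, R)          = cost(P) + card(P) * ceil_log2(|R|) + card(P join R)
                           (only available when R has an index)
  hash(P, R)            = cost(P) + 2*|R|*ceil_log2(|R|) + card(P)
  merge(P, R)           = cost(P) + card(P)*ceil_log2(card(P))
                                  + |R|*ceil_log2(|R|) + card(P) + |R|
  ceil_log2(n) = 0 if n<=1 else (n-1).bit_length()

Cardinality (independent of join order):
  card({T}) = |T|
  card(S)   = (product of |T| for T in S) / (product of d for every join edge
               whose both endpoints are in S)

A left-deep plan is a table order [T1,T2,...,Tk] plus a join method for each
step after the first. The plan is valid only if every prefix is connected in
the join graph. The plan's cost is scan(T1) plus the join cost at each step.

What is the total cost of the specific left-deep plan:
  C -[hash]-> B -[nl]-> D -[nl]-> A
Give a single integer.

902600

step 1: scan C: cost=100, card=100
step 2: join B via hash
    card(P join B) = 100*150/(5) = 3000
    cost = 100 + 2*150*8 + 100 = 2600
step 3: join D via nl
    card(P join D) = 3000*150/(50) = 9000
    cost = 2600 + 3000*150 = 452600
step 4: join A via nl
    card(P join A) = 9000*50/(50) = 9000
    cost = 452600 + 9000*50 = 902600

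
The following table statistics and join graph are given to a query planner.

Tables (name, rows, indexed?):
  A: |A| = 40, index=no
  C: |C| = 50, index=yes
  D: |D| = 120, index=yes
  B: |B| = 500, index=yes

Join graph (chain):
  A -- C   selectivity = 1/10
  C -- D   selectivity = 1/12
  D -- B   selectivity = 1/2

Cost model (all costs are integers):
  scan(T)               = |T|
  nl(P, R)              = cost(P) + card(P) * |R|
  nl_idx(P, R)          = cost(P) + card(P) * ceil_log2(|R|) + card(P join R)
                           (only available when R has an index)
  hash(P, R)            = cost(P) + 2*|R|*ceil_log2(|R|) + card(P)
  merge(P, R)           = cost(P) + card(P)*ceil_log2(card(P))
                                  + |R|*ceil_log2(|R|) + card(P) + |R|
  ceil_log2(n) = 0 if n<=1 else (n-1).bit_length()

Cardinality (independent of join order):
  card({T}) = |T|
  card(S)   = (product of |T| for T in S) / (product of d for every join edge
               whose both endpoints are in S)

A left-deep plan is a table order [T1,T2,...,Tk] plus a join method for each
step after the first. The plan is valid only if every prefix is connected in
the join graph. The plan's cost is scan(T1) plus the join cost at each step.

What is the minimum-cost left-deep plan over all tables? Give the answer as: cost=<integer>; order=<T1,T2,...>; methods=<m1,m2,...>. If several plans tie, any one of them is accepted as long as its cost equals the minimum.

Selinger DP (subsets sized 1..n):
  {A}: scan cost=40, card=40
  {C}: scan cost=50, card=50
  {D}: scan cost=120, card=120
  {B}: scan cost=500, card=500
  {AC}: card=200; try (C,nl_idx)→480, (A,hash)→580, (C,merge)→670, (C,hash)→680, (A,merge)→680, (C,nl)→2040 …(+1); best=480 via (C,nl_idx)
  {CD}: card=500; try (C,hash)→840, (D,nl_idx)→900, (C,nl_idx)→1340, (D,merge)→1360, (C,merge)→1430, (D,hash)→1780 …(+2); best=840 via (C,hash)
  {BD}: card=30000; try (D,hash)→2680, (B,merge)→6080, (D,merge)→6460, (B,hash)→9240, (B,nl_idx)→31200, (D,nl_idx)→34000 …(+2); best=2680 via (D,hash)
  {ACD}: card=2000; try (A,hash)→1820, (D,hash)→2360, (D,merge)→3240, (D,nl_idx)→3880, (A,merge)→6120, (A,nl)→20840 …(+1); best=1820 via (A,hash)
  {BCD}: card=125000; try (B,hash)→10340, (B,merge)→10840, (C,hash)→33280, (B,nl_idx)→130340, (B,nl)→250840, (C,nl_idx)→307680 …(+2); best=10340 via (B,hash)
  {ABCD}: card=500000; try (B,hash)→12820, (B,merge)→30820, (A,hash)→135820, (B,nl_idx)→519820, (B,nl)→1001820, (A,merge)→2260620 …(+1); best=12820 via (B,hash)

cost=12820; order=D,C,A,B; methods=hash,hash,hash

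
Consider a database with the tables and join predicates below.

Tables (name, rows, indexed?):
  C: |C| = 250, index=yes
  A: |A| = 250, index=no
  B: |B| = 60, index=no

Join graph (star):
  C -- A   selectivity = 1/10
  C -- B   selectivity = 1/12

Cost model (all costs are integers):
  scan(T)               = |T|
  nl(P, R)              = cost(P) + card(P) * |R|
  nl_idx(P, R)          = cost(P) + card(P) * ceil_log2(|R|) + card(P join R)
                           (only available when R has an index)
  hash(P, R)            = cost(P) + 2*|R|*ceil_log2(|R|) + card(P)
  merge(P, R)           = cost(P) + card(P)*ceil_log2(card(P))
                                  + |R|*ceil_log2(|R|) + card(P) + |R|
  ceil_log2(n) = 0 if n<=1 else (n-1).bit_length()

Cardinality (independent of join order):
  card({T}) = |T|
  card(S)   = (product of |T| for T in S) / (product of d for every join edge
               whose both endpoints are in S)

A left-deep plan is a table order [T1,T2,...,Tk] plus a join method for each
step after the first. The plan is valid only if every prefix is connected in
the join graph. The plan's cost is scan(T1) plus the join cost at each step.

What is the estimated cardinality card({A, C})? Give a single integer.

Tables in S: A(250), C(250)
Edges inside S: C-A(d=10)
numerator = 250 * 250 = 62500
denominator = 10 = 10
card(S) = 62500 / 10 = 6250

6250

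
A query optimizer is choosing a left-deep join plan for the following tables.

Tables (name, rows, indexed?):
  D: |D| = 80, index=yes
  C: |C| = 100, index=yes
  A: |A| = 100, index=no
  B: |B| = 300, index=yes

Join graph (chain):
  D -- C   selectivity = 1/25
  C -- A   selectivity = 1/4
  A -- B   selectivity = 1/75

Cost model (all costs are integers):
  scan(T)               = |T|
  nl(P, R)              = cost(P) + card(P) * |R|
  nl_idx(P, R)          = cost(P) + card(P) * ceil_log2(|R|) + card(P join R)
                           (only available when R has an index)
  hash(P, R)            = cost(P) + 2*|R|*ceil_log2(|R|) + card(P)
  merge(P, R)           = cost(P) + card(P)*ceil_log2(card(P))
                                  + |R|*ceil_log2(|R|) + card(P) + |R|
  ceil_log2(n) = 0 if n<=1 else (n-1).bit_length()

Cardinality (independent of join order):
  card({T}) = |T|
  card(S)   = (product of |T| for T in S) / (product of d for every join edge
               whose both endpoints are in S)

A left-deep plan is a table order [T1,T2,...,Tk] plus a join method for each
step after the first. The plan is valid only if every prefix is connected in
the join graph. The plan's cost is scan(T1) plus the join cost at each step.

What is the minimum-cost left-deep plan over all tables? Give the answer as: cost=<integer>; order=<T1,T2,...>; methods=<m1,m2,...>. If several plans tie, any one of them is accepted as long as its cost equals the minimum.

cost=14320; order=A,B,C,D; methods=nl_idx,hash,hash

Selinger DP (subsets sized 1..n):
  {D}: scan cost=80, card=80
  {C}: scan cost=100, card=100
  {A}: scan cost=100, card=100
  {B}: scan cost=300, card=300
  {CD}: card=320; try (C,nl_idx)→960, (D,nl_idx)→1120, (D,hash)→1320, (C,merge)→1520, (D,merge)→1540, (C,hash)→1560 …(+2); best=960 via (C,nl_idx)
  {AC}: card=2500; try (C,hash)→1600, (A,hash)→1600, (C,merge)→1700, (A,merge)→1700, (C,nl_idx)→3300, (C,nl)→10100 …(+1); best=1600 via (C,hash)
  {AB}: card=400; try (B,nl_idx)→1400, (A,hash)→2000, (B,merge)→3900, (A,merge)→4100, (B,hash)→5600, (B,nl)→30100 …(+1); best=1400 via (B,nl_idx)
  {ACD}: card=8000; try (A,hash)→2680, (A,merge)→4960, (D,hash)→5220, (D,nl_idx)→27100, (A,nl)→32960, (D,merge)→34740 …(+1); best=2680 via (A,hash)
  {ABC}: card=10000; try (C,hash)→3200, (C,merge)→6200, (B,hash)→9500, (C,nl_idx)→14200, (B,nl_idx)→34100, (B,merge)→37100 …(+2); best=3200 via (C,hash)
  {ABCD}: card=32000; try (D,hash)→14320, (B,hash)→16080, (D,nl_idx)→105200, (B,nl_idx)→106680, (B,merge)→117680, (D,merge)→153840 …(+2); best=14320 via (D,hash)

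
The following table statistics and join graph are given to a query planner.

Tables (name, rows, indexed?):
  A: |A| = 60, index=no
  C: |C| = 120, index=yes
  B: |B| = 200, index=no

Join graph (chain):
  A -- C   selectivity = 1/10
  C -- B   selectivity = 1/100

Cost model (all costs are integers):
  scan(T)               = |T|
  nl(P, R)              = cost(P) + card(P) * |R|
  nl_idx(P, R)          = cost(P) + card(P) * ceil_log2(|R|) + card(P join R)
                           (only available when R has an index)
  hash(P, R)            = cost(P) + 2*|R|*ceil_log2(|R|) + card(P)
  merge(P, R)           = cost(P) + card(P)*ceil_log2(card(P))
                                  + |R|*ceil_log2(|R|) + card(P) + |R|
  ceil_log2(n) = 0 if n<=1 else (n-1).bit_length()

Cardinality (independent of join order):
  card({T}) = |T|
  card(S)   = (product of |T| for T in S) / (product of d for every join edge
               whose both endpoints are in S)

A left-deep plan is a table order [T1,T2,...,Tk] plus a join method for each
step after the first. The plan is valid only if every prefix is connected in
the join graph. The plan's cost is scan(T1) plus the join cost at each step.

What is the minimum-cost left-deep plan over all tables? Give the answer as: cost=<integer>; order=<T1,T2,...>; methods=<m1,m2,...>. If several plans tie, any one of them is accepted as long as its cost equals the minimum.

Selinger DP (subsets sized 1..n):
  {A}: scan cost=60, card=60
  {C}: scan cost=120, card=120
  {B}: scan cost=200, card=200
  {AC}: card=720; try (A,hash)→960, (C,nl_idx)→1200, (C,merge)→1440, (A,merge)→1500, (C,hash)→1800, (C,nl)→7260 …(+1); best=960 via (A,hash)
  {BC}: card=240; try (C,nl_idx)→1840, (C,hash)→2080, (B,merge)→2880, (C,merge)→2960, (B,hash)→3440, (B,nl)→24120 …(+1); best=1840 via (C,nl_idx)
  {ABC}: card=1440; try (A,hash)→2800, (A,merge)→4420, (B,hash)→4880, (B,merge)→10680, (A,nl)→16240, (B,nl)→144960; best=2800 via (A,hash)

cost=2800; order=B,C,A; methods=nl_idx,hash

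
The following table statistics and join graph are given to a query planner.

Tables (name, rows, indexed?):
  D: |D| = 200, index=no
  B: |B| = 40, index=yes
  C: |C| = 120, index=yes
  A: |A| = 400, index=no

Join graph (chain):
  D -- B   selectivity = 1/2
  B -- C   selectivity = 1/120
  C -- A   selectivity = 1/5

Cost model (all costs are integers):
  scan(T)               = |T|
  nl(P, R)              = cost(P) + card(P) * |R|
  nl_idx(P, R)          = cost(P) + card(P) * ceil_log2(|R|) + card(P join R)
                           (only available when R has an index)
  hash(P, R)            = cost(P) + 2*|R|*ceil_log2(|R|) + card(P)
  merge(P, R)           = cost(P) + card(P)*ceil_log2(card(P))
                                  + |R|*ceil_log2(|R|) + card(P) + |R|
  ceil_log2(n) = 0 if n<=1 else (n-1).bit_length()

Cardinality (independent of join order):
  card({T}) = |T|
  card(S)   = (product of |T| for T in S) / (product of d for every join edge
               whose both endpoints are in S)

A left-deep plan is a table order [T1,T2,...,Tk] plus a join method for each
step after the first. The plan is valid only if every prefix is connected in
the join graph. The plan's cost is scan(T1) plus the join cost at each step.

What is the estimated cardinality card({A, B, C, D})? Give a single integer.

320000

Tables in S: A(400), B(40), C(120), D(200)
Edges inside S: D-B(d=2), B-C(d=120), C-A(d=5)
numerator = 400 * 40 * 120 * 200 = 384000000
denominator = 2 * 120 * 5 = 1200
card(S) = 384000000 / 1200 = 320000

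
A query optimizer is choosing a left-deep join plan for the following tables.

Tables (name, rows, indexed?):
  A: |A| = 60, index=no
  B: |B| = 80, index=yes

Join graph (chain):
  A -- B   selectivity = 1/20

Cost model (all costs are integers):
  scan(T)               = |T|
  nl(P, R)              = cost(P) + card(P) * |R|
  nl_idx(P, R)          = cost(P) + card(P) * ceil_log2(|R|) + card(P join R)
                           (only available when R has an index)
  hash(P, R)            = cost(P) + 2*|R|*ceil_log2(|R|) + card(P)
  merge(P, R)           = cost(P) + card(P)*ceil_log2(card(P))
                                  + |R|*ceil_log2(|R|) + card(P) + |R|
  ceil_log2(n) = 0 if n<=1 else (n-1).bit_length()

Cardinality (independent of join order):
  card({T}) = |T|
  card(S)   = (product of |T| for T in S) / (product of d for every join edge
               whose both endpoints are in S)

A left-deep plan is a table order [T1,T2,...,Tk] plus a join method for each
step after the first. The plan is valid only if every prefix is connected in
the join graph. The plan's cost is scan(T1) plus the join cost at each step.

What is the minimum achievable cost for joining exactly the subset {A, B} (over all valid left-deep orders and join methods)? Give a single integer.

Selinger DP over subsets of {A,B}:
  {A}: scan cost=60, card=60
  {B}: scan cost=80, card=80
  {AB}: card=240; try (B,nl_idx)→720, (A,hash)→880, (B,merge)→1120, (A,merge)→1140, (B,hash)→1240, (B,nl)→4860 …(+1); best=720 via (B,nl_idx)

720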